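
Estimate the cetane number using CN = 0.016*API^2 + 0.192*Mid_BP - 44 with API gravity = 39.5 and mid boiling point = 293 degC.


CN = 0.016 * 39.5^2 + 0.192 * 293 - 44
CN = 24.964 + 56.256 - 44 = 37.22

37.22


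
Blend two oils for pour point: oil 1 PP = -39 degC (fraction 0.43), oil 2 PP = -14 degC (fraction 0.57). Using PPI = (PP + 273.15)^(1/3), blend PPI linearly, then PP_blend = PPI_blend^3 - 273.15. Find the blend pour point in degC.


PPI_1 = (-39 + 273.15)^(1/3) = 6.163557
PPI_2 = (-14 + 273.15)^(1/3) = 6.375541
PPI_blend = 0.43 * 6.163557 + 0.57 * 6.375541 = 6.284388
PP_blend = 6.284388^3 - 273.15 = 248.1927 - 273.15 = -24.96

-24.96 degC


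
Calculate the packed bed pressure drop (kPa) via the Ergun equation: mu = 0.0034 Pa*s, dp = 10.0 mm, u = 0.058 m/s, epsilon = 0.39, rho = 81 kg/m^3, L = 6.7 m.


dp = 10.0 mm = 0.01 m
Viscous term = 150*0.0034*0.058*(1-0.39)^2 / (0.01^2*0.39^3) = 1855.51
Inertial term = 1.75*81*0.058^2*(1-0.39) / (0.01*0.39^3) = 490.36
dP/L = 1855.51 + 490.36 = 2345.87 Pa/m
dP = 2345.87 * 6.7 / 1000 = 15.72 kPa

15.72 kPa


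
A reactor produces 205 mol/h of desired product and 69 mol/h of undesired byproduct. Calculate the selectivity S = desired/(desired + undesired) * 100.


Selectivity = desired / (desired + undesired) * 100
Total products = 205 + 69 = 274 mol/h
S = 205 / 274 * 100
= 0.7482 * 100
= 74.82 %

74.82 %


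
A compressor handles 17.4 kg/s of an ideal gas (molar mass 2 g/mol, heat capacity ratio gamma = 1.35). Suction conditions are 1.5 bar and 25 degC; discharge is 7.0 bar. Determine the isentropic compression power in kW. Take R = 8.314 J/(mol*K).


Isentropic work: W = m*(gamma/(gamma-1))*(R*T1/MW)*((P2/P1)^((gamma-1)/gamma) - 1)
T1 = 25 + 273.15 = 298.15 K
Pressure ratio = 7.0 / 1.5 = 4.66667
Exponent = (1.35 - 1)/1.35 = 0.259259
(P2/P1)^exp - 1 = 4.66667^0.259259 - 1 = 0.490892
W = 17.4 * 1.35 / 0.35 * 8.314 * 298.15 / 2 * 0.490892 = 40830

40830 kW


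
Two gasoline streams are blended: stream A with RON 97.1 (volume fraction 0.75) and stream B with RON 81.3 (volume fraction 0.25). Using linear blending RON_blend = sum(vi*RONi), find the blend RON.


Linear blending: RON_blend = sum(vi * RONi)
Contribution 1: 0.75 * 97.1 = 72.825
Contribution 2: 0.25 * 81.3 = 20.325
RON_blend = 72.825 + 20.325 = 93.15

93.15


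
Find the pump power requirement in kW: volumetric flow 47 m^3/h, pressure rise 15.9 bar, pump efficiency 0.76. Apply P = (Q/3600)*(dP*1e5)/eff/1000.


Q = 47 / 3600 = 0.0130556 m^3/s
P = 0.0130556 * (15.9 * 1e5) / 0.76 / 1000 = 27.31

27.31 kW


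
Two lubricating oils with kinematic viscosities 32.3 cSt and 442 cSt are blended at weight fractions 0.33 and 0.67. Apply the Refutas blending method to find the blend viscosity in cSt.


Refutas method: VBN_i = 14.534*ln(ln(visc_i + 0.8)) + 10.975, blended linearly by mass fraction; since VBN is linear in VBI_i = ln(ln(visc_i + 0.8)) and the fractions sum to 1, blend VBI directly: visc = exp(exp(VBI_blend)) - 0.8
VBI_1 = ln(ln(32.3 + 0.8)) = 1.25263
VBI_2 = ln(ln(442 + 0.8)) = 1.80716
VBI_blend = 0.33 * 1.25263 + 0.67 * 1.80716 = 1.62417
visc_blend = exp(exp(1.62417)) - 0.8 = 159.0

159.0 cSt


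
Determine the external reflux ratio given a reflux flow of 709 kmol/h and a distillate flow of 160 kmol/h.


Reflux ratio definition: R = L / D (liquid returned / distillate withdrawn)
L = 709 kmol/h, D = 160 kmol/h
R = 709 / 160 = 4.431

4.431


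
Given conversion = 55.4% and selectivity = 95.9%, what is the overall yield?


Overall yield = conversion (%) * selectivity (%) / 100
Conversion = 55.4%, Selectivity = 95.9%
Y = 55.4 * 95.9 / 100
= 53.1286 %

53.1286 %


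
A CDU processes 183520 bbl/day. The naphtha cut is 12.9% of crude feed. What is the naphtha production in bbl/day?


Crude throughput = 183520 bbl/day
Fraction yield = 12.9%
yield = throughput * fraction / 100
yield = 183520 * 12.9 / 100 = 23674.08

23674.08 bbl/day


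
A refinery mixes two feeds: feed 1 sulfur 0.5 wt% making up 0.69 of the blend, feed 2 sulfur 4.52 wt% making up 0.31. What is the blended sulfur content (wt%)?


Linear sulfur blending: S_blend = x1*S1 + x2*S2
Contribution 1: 0.69 * 0.5 = 0.345 wt%
Contribution 2: 0.31 * 4.52 = 1.4012 wt%
S_blend = 0.345 + 1.4012 = 1.7462

1.7462 wt%


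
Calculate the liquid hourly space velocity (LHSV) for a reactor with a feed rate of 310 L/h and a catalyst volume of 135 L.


LHSV = volumetric feed rate / catalyst volume
= 310 L/h / 135 L
= 2.296 h^-1

2.296 h^-1


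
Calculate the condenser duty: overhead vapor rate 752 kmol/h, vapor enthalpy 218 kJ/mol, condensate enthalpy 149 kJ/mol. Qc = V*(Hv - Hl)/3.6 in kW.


Qc = 752 * (218 - 149) / 3.6 = 752 * 69 / 3.6 = 14410

14410 kW


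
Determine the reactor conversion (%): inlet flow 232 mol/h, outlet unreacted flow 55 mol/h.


X = (F_in - F_out) / F_in * 100
Moles reacted = 232 - 55 = 177
X = 177 / 232 * 100
= 0.7629 * 100
= 76.29 %

76.29 %


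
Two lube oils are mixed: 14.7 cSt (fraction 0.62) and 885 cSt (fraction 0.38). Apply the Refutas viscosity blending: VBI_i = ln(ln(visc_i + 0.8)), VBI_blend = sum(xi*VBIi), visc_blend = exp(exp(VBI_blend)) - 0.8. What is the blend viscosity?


Refutas method: VBN_i = 14.534*ln(ln(visc_i + 0.8)) + 10.975, blended linearly by mass fraction; since VBN is linear in VBI_i = ln(ln(visc_i + 0.8)) and the fractions sum to 1, blend VBI directly: visc = exp(exp(VBI_blend)) - 0.8
VBI_1 = ln(ln(14.7 + 0.8)) = 1.00826
VBI_2 = ln(ln(885 + 0.8)) = 1.91493
VBI_blend = 0.62 * 1.00826 + 0.38 * 1.91493 = 1.35279
visc_blend = exp(exp(1.35279)) - 0.8 = 47.06

47.06 cSt


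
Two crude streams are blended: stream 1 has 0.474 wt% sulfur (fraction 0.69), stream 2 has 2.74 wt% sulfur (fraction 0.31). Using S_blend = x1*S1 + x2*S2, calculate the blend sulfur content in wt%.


Linear sulfur blending: S_blend = x1*S1 + x2*S2
Contribution 1: 0.69 * 0.474 = 0.32706 wt%
Contribution 2: 0.31 * 2.74 = 0.8494 wt%
S_blend = 0.32706 + 0.8494 = 1.17646

1.17646 wt%


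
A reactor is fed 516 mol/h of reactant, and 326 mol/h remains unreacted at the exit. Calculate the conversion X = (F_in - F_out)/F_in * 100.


X = (F_in - F_out) / F_in * 100
Moles reacted = 516 - 326 = 190
X = 190 / 516 * 100
= 0.3682 * 100
= 36.82 %

36.82 %


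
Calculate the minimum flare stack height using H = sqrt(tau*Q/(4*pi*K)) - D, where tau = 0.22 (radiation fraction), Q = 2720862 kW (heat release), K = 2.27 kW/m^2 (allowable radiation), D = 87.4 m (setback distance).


tau*Q/(4*pi*K) = 0.22 * 2720862 / (4 * pi * 2.27) = 20984.3
sqrt(20984.3) = 144.86
H = 144.86 - 87.4 = 57.46

57.46 m


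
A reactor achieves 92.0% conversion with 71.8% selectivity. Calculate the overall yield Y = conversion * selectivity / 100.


Overall yield = conversion (%) * selectivity (%) / 100
Conversion = 92.0%, Selectivity = 71.8%
Y = 92.0 * 71.8 / 100
= 66.056 %

66.056 %


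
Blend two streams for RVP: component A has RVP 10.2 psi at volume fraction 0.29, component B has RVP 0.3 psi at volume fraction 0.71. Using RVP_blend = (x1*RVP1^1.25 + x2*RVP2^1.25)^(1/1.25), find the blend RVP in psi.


Chevron index: RVP_blend = (sum xi*RVPi^1.25)^(1/1.25)
RVP^1.25 terms: 0.29 * 10.2^1.25 + 0.71 * 0.3^1.25 = 5.44389
RVP_blend = 5.44389^(1/1.25) = 3.879

3.879 psi


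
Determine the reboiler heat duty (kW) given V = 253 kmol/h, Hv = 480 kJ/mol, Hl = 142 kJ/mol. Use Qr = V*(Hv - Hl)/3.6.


Qr = 253 * (480 - 142) / 3.6 = 253 * 338 / 3.6 = 23750

23750 kW


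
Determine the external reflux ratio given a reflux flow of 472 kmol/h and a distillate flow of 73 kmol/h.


Reflux ratio definition: R = L / D (liquid returned / distillate withdrawn)
L = 472 kmol/h, D = 73 kmol/h
R = 472 / 73 = 6.466

6.466


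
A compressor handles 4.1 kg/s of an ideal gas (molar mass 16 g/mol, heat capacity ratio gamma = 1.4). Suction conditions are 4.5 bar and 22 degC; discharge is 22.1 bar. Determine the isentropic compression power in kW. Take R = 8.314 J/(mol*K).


Isentropic work: W = m*(gamma/(gamma-1))*(R*T1/MW)*((P2/P1)^((gamma-1)/gamma) - 1)
T1 = 22 + 273.15 = 295.15 K
Pressure ratio = 22.1 / 4.5 = 4.91111
Exponent = (1.4 - 1)/1.4 = 0.285714
(P2/P1)^exp - 1 = 4.91111^0.285714 - 1 = 0.575722
W = 4.1 * 1.4 / 0.4 * 8.314 * 295.15 / 16 * 0.575722 = 1267

1267 kW


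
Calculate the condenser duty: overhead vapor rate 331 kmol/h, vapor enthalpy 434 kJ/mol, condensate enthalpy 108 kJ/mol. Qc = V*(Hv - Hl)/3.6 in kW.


Qc = 331 * (434 - 108) / 3.6 = 331 * 326 / 3.6 = 29970

29970 kW


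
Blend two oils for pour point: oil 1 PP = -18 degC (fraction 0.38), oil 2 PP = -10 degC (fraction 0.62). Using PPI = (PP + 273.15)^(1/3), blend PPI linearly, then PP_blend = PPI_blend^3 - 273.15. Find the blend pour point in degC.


PPI_1 = (-18 + 273.15)^(1/3) = 6.342569
PPI_2 = (-10 + 273.15)^(1/3) = 6.408176
PPI_blend = 0.38 * 6.342569 + 0.62 * 6.408176 = 6.383245
PP_blend = 6.383245^3 - 273.15 = 260.0905 - 273.15 = -13.06

-13.06 degC


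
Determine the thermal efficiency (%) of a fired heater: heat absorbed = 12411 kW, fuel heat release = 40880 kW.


Furnace efficiency = Q_absorbed / Q_fuel * 100
= 12411 / 40880 * 100 = 30.36

30.36 %


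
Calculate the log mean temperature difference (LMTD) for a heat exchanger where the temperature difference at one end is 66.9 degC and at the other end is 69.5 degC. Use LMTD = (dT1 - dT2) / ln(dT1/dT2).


LMTD = (dT1 - dT2) / ln(dT1/dT2)
= (66.9 - 69.5) / ln(66.9 / 69.5) = -2.6 / -0.0381278 = 68.19

68.19 degC


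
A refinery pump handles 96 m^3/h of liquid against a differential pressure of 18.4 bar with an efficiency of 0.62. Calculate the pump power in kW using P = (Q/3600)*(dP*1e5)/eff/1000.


Q = 96 / 3600 = 0.0266667 m^3/s
P = 0.0266667 * (18.4 * 1e5) / 0.62 / 1000 = 79.14

79.14 kW


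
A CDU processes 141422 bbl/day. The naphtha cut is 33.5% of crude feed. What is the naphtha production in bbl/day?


Crude throughput = 141422 bbl/day
Fraction yield = 33.5%
yield = throughput * fraction / 100
yield = 141422 * 33.5 / 100 = 47376.37

47376.37 bbl/day


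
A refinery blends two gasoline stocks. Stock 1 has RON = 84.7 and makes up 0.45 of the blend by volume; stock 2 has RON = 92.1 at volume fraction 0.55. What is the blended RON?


Linear blending: RON_blend = sum(vi * RONi)
Contribution 1: 0.45 * 84.7 = 38.115
Contribution 2: 0.55 * 92.1 = 50.655
RON_blend = 38.115 + 50.655 = 88.77

88.77


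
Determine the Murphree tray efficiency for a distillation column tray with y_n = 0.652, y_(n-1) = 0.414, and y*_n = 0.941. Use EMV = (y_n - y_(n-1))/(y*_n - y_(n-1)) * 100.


Murphree vapor efficiency: EMV = (y_n - y_(n-1)) / (y*_n - y_(n-1)) * 100
EMV = (0.652 - 0.414) / (0.941 - 0.414) * 100 = 0.238 / 0.527 * 100 = 45.16

45.16 %


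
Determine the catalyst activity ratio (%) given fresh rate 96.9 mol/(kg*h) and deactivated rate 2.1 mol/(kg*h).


Activity (%) = (rate_used / rate_fresh) * 100
rate_used = 2.1, rate_fresh = 96.9
= (2.1 / 96.9) * 100
= 0.02167 * 100 = 2.167

2.167 %


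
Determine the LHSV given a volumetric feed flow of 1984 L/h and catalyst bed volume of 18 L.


LHSV = volumetric feed rate / catalyst volume
= 1984 L/h / 18 L
= 110.2 h^-1

110.2 h^-1


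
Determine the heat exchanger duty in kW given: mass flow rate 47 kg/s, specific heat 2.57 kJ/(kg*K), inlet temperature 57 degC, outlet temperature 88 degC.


Q = m_dot * cp * delta_T
delta_T = 88 - 57 = 31 K
Q = 47 * 2.57 * 31
= 120.79 * 31
= 3744.49 kW

3744.49 kW


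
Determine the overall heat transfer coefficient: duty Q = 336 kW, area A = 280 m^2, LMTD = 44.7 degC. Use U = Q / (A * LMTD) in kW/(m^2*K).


From Q = U*A*LMTD, U = Q / (A * LMTD)
U = 336 / (280 * 44.7) = 336 / 12516 = 0.02685

0.02685 kW/(m^2*K)


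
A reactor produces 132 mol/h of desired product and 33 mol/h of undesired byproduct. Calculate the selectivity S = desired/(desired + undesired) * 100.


Selectivity = desired / (desired + undesired) * 100
Total products = 132 + 33 = 165 mol/h
S = 132 / 165 * 100
= 0.8000 * 100
= 80.00 %

80.00 %


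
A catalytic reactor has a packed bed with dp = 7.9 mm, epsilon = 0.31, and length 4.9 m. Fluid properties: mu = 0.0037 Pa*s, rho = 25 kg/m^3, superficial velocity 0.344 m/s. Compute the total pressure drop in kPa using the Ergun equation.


dp = 7.9 mm = 0.0079 m
Viscous term = 150*0.0037*0.344*(1-0.31)^2 / (0.0079^2*0.31^3) = 48888.9
Inertial term = 1.75*25*0.344^2*(1-0.31) / (0.0079*0.31^3) = 15178.6
dP/L = 48888.9 + 15178.6 = 64067.5 Pa/m
dP = 64067.5 * 4.9 / 1000 = 313.9 kPa

313.9 kPa


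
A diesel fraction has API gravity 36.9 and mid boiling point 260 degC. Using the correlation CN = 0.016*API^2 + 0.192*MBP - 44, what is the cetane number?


CN = 0.016 * 36.9^2 + 0.192 * 260 - 44
CN = 21.78576 + 49.92 - 44 = 27.70576

27.70576


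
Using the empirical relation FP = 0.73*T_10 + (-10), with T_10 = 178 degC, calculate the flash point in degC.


FP = 0.73 * 178 + (-10) = 119.94

119.94 degC


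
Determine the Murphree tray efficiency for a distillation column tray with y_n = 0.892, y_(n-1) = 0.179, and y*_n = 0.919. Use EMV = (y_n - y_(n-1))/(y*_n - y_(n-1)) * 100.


Murphree vapor efficiency: EMV = (y_n - y_(n-1)) / (y*_n - y_(n-1)) * 100
EMV = (0.892 - 0.179) / (0.919 - 0.179) * 100 = 0.713 / 0.74 * 100 = 96.35

96.35 %


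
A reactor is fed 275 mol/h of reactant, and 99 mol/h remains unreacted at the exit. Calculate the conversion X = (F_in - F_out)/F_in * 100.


X = (F_in - F_out) / F_in * 100
Moles reacted = 275 - 99 = 176
X = 176 / 275 * 100
= 0.6400 * 100
= 64.00 %

64.00 %


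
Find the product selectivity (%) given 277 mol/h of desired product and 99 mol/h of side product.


Selectivity = desired / (desired + undesired) * 100
Total products = 277 + 99 = 376 mol/h
S = 277 / 376 * 100
= 0.7367 * 100
= 73.67 %

73.67 %


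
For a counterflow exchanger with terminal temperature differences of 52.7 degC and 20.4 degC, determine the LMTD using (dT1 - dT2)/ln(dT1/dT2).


LMTD = (dT1 - dT2) / ln(dT1/dT2)
= (52.7 - 20.4) / ln(52.7 / 20.4) = 32.3 / 0.949081 = 34.03

34.03 degC


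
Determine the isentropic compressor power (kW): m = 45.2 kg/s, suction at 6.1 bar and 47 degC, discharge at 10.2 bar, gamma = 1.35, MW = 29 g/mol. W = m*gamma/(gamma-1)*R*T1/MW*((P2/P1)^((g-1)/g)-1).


Isentropic work: W = m*(gamma/(gamma-1))*(R*T1/MW)*((P2/P1)^((gamma-1)/gamma) - 1)
T1 = 47 + 273.15 = 320.15 K
Pressure ratio = 10.2 / 6.1 = 1.67213
Exponent = (1.35 - 1)/1.35 = 0.259259
(P2/P1)^exp - 1 = 1.67213^0.259259 - 1 = 0.142575
W = 45.2 * 1.35 / 0.35 * 8.314 * 320.15 / 29 * 0.142575 = 2281

2281 kW


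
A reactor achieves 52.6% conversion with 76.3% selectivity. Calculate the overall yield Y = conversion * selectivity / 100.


Overall yield = conversion (%) * selectivity (%) / 100
Conversion = 52.6%, Selectivity = 76.3%
Y = 52.6 * 76.3 / 100
= 40.1338 %

40.1338 %


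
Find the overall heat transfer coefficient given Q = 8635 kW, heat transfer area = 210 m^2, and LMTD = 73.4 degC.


From Q = U*A*LMTD, U = Q / (A * LMTD)
U = 8635 / (210 * 73.4) = 8635 / 15414 = 0.5602

0.5602 kW/(m^2*K)


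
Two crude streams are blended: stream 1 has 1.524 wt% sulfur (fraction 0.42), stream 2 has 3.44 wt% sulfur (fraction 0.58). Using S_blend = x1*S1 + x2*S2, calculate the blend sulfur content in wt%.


Linear sulfur blending: S_blend = x1*S1 + x2*S2
Contribution 1: 0.42 * 1.524 = 0.64008 wt%
Contribution 2: 0.58 * 3.44 = 1.9952 wt%
S_blend = 0.64008 + 1.9952 = 2.63528

2.63528 wt%


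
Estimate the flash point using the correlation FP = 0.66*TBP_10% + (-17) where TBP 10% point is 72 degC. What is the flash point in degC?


FP = 0.66 * 72 + (-17) = 30.52

30.52 degC


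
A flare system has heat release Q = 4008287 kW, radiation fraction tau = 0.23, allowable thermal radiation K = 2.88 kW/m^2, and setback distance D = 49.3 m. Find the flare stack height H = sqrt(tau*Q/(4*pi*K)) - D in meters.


tau*Q/(4*pi*K) = 0.23 * 4008287 / (4 * pi * 2.88) = 25473.2
sqrt(25473.2) = 159.603
H = 159.603 - 49.3 = 110.3

110.3 m


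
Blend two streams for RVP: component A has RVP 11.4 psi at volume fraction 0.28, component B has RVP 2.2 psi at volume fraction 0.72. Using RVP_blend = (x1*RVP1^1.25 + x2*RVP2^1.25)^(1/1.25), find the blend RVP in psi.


Chevron index: RVP_blend = (sum xi*RVPi^1.25)^(1/1.25)
RVP^1.25 terms: 0.28 * 11.4^1.25 + 0.72 * 2.2^1.25 = 7.79441
RVP_blend = 7.79441^(1/1.25) = 5.169

5.169 psi


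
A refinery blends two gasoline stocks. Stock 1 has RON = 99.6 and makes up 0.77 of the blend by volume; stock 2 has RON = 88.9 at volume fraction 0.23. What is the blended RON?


Linear blending: RON_blend = sum(vi * RONi)
Contribution 1: 0.77 * 99.6 = 76.692
Contribution 2: 0.23 * 88.9 = 20.447
RON_blend = 76.692 + 20.447 = 97.139

97.139


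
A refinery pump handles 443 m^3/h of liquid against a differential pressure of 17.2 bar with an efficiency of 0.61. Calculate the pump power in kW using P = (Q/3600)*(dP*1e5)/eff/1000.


Q = 443 / 3600 = 0.123056 m^3/s
P = 0.123056 * (17.2 * 1e5) / 0.61 / 1000 = 347.0

347.0 kW


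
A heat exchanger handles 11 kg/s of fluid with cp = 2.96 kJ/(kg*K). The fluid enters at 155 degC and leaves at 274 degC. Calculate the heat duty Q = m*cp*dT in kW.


Q = m_dot * cp * delta_T
delta_T = 274 - 155 = 119 K
Q = 11 * 2.96 * 119
= 32.56 * 119
= 3874.64 kW

3874.64 kW


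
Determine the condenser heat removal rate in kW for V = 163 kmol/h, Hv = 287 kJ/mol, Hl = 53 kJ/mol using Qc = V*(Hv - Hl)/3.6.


Qc = 163 * (287 - 53) / 3.6 = 163 * 234 / 3.6 = 10600

10600 kW


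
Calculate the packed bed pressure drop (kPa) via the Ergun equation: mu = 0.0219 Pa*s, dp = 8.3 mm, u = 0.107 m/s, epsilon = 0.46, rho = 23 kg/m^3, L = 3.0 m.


dp = 8.3 mm = 0.0083 m
Viscous term = 150*0.0219*0.107*(1-0.46)^2 / (0.0083^2*0.46^3) = 15285.4
Inertial term = 1.75*23*0.107^2*(1-0.46) / (0.0083*0.46^3) = 308.018
dP/L = 15285.4 + 308.018 = 15593.4 Pa/m
dP = 15593.4 * 3.0 / 1000 = 46.78 kPa

46.78 kPa


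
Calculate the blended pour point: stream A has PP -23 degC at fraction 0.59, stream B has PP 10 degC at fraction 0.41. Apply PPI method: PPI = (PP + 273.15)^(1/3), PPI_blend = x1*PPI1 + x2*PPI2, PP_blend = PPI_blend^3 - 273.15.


PPI_1 = (-23 + 273.15)^(1/3) = 6.300865
PPI_2 = (10 + 273.15)^(1/3) = 6.566574
PPI_blend = 0.59 * 6.300865 + 0.41 * 6.566574 = 6.409806
PP_blend = 6.409806^3 - 273.15 = 263.3508 - 273.15 = -9.8

-9.8 degC


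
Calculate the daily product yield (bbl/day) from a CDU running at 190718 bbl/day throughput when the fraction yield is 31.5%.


Crude throughput = 190718 bbl/day
Fraction yield = 31.5%
yield = throughput * fraction / 100
yield = 190718 * 31.5 / 100 = 60076.17

60076.17 bbl/day


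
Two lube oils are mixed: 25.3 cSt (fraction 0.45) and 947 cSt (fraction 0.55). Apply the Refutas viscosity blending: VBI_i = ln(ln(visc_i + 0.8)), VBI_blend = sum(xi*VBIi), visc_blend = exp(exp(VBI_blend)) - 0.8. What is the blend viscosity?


Refutas method: VBN_i = 14.534*ln(ln(visc_i + 0.8)) + 10.975, blended linearly by mass fraction; since VBN is linear in VBI_i = ln(ln(visc_i + 0.8)) and the fractions sum to 1, blend VBI directly: visc = exp(exp(VBI_blend)) - 0.8
VBI_1 = ln(ln(25.3 + 0.8)) = 1.18232
VBI_2 = ln(ln(947 + 0.8)) = 1.92485
VBI_blend = 0.45 * 1.18232 + 0.55 * 1.92485 = 1.59071
visc_blend = exp(exp(1.59071)) - 0.8 = 134.5

134.5 cSt


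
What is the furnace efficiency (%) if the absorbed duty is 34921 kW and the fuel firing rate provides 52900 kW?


Furnace efficiency = Q_absorbed / Q_fuel * 100
= 34921 / 52900 * 100 = 66.01

66.01 %


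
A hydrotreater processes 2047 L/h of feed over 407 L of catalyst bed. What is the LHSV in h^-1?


LHSV = volumetric feed rate / catalyst volume
= 2047 L/h / 407 L
= 5.029 h^-1

5.029 h^-1


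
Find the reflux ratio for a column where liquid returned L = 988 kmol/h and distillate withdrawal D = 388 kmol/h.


Reflux ratio definition: R = L / D (liquid returned / distillate withdrawn)
L = 988 kmol/h, D = 388 kmol/h
R = 988 / 388 = 2.546

2.546


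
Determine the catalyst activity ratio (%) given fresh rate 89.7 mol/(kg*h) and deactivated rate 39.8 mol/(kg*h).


Activity (%) = (rate_used / rate_fresh) * 100
rate_used = 39.8, rate_fresh = 89.7
= (39.8 / 89.7) * 100
= 0.4437 * 100 = 44.37

44.37 %


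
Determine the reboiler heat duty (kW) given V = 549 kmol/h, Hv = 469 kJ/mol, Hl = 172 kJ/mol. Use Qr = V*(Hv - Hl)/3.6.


Qr = 549 * (469 - 172) / 3.6 = 549 * 297 / 3.6 = 45290

45290 kW


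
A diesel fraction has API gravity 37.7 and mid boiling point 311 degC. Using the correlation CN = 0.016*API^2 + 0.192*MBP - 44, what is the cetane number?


CN = 0.016 * 37.7^2 + 0.192 * 311 - 44
CN = 22.74064 + 59.712 - 44 = 38.45264

38.45264


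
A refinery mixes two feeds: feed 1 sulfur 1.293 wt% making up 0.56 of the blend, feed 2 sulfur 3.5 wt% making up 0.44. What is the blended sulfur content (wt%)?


Linear sulfur blending: S_blend = x1*S1 + x2*S2
Contribution 1: 0.56 * 1.293 = 0.72408 wt%
Contribution 2: 0.44 * 3.5 = 1.54 wt%
S_blend = 0.72408 + 1.54 = 2.26408

2.26408 wt%


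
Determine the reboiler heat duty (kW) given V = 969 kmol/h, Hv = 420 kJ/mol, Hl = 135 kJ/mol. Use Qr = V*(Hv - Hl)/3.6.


Qr = 969 * (420 - 135) / 3.6 = 969 * 285 / 3.6 = 76710

76710 kW


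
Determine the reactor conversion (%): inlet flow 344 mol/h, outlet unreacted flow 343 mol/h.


X = (F_in - F_out) / F_in * 100
Moles reacted = 344 - 343 = 1
X = 1 / 344 * 100
= 0.002907 * 100
= 0.2907 %

0.2907 %


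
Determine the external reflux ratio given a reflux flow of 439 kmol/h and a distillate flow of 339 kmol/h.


Reflux ratio definition: R = L / D (liquid returned / distillate withdrawn)
L = 439 kmol/h, D = 339 kmol/h
R = 439 / 339 = 1.295

1.295


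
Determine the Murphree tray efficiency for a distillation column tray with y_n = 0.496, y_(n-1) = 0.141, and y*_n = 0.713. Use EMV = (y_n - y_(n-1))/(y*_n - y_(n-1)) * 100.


Murphree vapor efficiency: EMV = (y_n - y_(n-1)) / (y*_n - y_(n-1)) * 100
EMV = (0.496 - 0.141) / (0.713 - 0.141) * 100 = 0.355 / 0.572 * 100 = 62.06

62.06 %


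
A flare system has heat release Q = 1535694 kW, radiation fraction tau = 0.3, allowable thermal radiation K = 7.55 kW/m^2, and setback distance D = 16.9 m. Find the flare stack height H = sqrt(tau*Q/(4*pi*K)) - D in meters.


tau*Q/(4*pi*K) = 0.3 * 1535694 / (4 * pi * 7.55) = 4855.89
sqrt(4855.89) = 69.6842
H = 69.6842 - 16.9 = 52.78

52.78 m


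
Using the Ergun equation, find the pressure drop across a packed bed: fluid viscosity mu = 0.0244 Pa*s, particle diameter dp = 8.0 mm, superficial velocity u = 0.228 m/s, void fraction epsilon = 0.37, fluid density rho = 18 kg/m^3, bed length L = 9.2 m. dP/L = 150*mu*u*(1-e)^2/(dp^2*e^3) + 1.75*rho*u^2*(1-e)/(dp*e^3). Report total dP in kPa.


dp = 8.0 mm = 0.008 m
Viscous term = 150*0.0244*0.228*(1-0.37)^2 / (0.008^2*0.37^3) = 102167
Inertial term = 1.75*18*0.228^2*(1-0.37) / (0.008*0.37^3) = 2545.81
dP/L = 102167 + 2545.81 = 104713 Pa/m
dP = 104713 * 9.2 / 1000 = 963.4 kPa

963.4 kPa


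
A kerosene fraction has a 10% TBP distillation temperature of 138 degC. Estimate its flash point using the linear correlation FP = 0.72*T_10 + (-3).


FP = 0.72 * 138 + (-3) = 96.36

96.36 degC


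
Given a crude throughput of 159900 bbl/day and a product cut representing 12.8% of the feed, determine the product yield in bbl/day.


Crude throughput = 159900 bbl/day
Fraction yield = 12.8%
yield = throughput * fraction / 100
yield = 159900 * 12.8 / 100 = 20467.2

20467.2 bbl/day


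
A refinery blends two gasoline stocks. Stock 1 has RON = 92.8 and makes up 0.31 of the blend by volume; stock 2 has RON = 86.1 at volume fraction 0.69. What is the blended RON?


Linear blending: RON_blend = sum(vi * RONi)
Contribution 1: 0.31 * 92.8 = 28.768
Contribution 2: 0.69 * 86.1 = 59.409
RON_blend = 28.768 + 59.409 = 88.177

88.177


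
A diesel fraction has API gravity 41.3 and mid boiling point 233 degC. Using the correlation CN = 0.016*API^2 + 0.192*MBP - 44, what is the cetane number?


CN = 0.016 * 41.3^2 + 0.192 * 233 - 44
CN = 27.29104 + 44.736 - 44 = 28.02704

28.02704


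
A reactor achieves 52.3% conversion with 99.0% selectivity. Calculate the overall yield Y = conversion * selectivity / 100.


Overall yield = conversion (%) * selectivity (%) / 100
Conversion = 52.3%, Selectivity = 99.0%
Y = 52.3 * 99.0 / 100
= 51.777 %

51.777 %


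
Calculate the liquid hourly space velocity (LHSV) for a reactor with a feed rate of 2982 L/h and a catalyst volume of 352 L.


LHSV = volumetric feed rate / catalyst volume
= 2982 L/h / 352 L
= 8.472 h^-1

8.472 h^-1


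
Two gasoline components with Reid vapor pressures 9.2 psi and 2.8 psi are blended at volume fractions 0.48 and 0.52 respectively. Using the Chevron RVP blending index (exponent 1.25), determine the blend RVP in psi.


Chevron index: RVP_blend = (sum xi*RVPi^1.25)^(1/1.25)
RVP^1.25 terms: 0.48 * 9.2^1.25 + 0.52 * 2.8^1.25 = 9.57432
RVP_blend = 9.57432^(1/1.25) = 6.094

6.094 psi


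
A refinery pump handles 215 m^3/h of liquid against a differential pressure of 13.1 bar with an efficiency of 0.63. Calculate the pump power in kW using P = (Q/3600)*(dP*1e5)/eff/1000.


Q = 215 / 3600 = 0.0597222 m^3/s
P = 0.0597222 * (13.1 * 1e5) / 0.63 / 1000 = 124.2

124.2 kW


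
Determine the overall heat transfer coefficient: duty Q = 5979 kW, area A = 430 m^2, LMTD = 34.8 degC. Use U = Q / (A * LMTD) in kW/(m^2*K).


From Q = U*A*LMTD, U = Q / (A * LMTD)
U = 5979 / (430 * 34.8) = 5979 / 14964 = 0.3996

0.3996 kW/(m^2*K)


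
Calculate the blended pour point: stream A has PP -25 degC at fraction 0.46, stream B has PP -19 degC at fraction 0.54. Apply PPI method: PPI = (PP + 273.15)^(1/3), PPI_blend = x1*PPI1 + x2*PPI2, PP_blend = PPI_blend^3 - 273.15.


PPI_1 = (-25 + 273.15)^(1/3) = 6.284028
PPI_2 = (-19 + 273.15)^(1/3) = 6.334272
PPI_blend = 0.46 * 6.284028 + 0.54 * 6.334272 = 6.31116
PP_blend = 6.31116^3 - 273.15 = 251.3782 - 273.15 = -21.77

-21.77 degC


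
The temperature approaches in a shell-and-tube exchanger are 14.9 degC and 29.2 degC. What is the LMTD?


LMTD = (dT1 - dT2) / ln(dT1/dT2)
= (14.9 - 29.2) / ln(14.9 / 29.2) = -14.3 / -0.672807 = 21.25

21.25 degC


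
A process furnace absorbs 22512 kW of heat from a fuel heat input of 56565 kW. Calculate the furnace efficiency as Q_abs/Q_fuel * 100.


Furnace efficiency = Q_absorbed / Q_fuel * 100
= 22512 / 56565 * 100 = 39.80

39.80 %


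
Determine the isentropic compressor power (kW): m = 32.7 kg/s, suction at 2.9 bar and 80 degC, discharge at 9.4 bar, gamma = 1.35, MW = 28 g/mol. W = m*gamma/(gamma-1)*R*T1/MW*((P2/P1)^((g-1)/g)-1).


Isentropic work: W = m*(gamma/(gamma-1))*(R*T1/MW)*((P2/P1)^((gamma-1)/gamma) - 1)
T1 = 80 + 273.15 = 353.15 K
Pressure ratio = 9.4 / 2.9 = 3.24138
Exponent = (1.35 - 1)/1.35 = 0.259259
(P2/P1)^exp - 1 = 3.24138^0.259259 - 1 = 0.356474
W = 32.7 * 1.35 / 0.35 * 8.314 * 353.15 / 28 * 0.356474 = 4715

4715 kW


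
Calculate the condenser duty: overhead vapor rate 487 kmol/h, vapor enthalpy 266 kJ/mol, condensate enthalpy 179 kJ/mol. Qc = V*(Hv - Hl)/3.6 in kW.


Qc = 487 * (266 - 179) / 3.6 = 487 * 87 / 3.6 = 11770

11770 kW


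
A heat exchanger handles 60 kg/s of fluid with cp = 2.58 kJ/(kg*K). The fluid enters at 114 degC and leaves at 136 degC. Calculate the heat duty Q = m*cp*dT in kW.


Q = m_dot * cp * delta_T
delta_T = 136 - 114 = 22 K
Q = 60 * 2.58 * 22
= 154.8 * 22
= 3405.6 kW

3405.6 kW


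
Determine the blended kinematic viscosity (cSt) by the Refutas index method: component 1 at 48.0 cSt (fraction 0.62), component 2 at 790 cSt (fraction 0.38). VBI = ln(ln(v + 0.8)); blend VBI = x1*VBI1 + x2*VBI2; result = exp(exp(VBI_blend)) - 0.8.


Refutas method: VBN_i = 14.534*ln(ln(visc_i + 0.8)) + 10.975, blended linearly by mass fraction; since VBN is linear in VBI_i = ln(ln(visc_i + 0.8)) and the fractions sum to 1, blend VBI directly: visc = exp(exp(VBI_blend)) - 0.8
VBI_1 = ln(ln(48.0 + 0.8)) = 1.35783
VBI_2 = ln(ln(790 + 0.8)) = 1.89808
VBI_blend = 0.62 * 1.35783 + 0.38 * 1.89808 = 1.56312
visc_blend = exp(exp(1.56312)) - 0.8 = 117.6

117.6 cSt


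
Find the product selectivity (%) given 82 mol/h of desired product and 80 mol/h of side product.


Selectivity = desired / (desired + undesired) * 100
Total products = 82 + 80 = 162 mol/h
S = 82 / 162 * 100
= 0.5062 * 100
= 50.62 %

50.62 %


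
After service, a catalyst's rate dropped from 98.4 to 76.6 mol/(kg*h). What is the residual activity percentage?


Activity (%) = (rate_used / rate_fresh) * 100
rate_used = 76.6, rate_fresh = 98.4
= (76.6 / 98.4) * 100
= 0.7785 * 100 = 77.85

77.85 %


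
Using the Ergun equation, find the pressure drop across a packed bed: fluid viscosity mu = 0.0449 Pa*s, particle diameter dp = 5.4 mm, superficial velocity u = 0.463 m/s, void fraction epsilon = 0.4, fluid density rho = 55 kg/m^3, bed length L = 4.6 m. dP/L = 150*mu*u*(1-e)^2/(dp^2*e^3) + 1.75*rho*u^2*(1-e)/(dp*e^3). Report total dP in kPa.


dp = 5.4 mm = 0.0054 m
Viscous term = 150*0.0449*0.463*(1-0.4)^2 / (0.0054^2*0.4^3) = 601525
Inertial term = 1.75*55*0.463^2*(1-0.4) / (0.0054*0.4^3) = 35821.2
dP/L = 601525 + 35821.2 = 637346 Pa/m
dP = 637346 * 4.6 / 1000 = 2932 kPa

2932 kPa


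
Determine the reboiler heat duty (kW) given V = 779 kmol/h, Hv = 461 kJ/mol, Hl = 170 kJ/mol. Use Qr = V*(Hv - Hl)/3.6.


Qr = 779 * (461 - 170) / 3.6 = 779 * 291 / 3.6 = 62970

62970 kW


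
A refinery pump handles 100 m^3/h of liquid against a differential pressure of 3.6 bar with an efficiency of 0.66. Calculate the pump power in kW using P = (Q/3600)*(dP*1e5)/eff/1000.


Q = 100 / 3600 = 0.0277778 m^3/s
P = 0.0277778 * (3.6 * 1e5) / 0.66 / 1000 = 15.15

15.15 kW


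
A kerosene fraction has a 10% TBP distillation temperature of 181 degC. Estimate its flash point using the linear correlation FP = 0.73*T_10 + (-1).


FP = 0.73 * 181 + (-1) = 131.13

131.13 degC


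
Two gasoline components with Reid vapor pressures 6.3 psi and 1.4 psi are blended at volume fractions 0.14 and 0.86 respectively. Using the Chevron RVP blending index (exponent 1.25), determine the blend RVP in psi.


Chevron index: RVP_blend = (sum xi*RVPi^1.25)^(1/1.25)
RVP^1.25 terms: 0.14 * 6.3^1.25 + 0.86 * 1.4^1.25 = 2.70701
RVP_blend = 2.70701^(1/1.25) = 2.218

2.218 psi


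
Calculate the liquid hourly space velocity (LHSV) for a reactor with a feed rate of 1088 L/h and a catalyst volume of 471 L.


LHSV = volumetric feed rate / catalyst volume
= 1088 L/h / 471 L
= 2.310 h^-1

2.310 h^-1


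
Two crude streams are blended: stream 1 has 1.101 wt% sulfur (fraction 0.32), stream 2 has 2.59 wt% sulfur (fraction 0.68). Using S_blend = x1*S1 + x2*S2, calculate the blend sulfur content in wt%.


Linear sulfur blending: S_blend = x1*S1 + x2*S2
Contribution 1: 0.32 * 1.101 = 0.35232 wt%
Contribution 2: 0.68 * 2.59 = 1.7612 wt%
S_blend = 0.35232 + 1.7612 = 2.11352

2.11352 wt%


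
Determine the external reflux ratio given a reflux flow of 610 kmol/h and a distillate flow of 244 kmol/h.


Reflux ratio definition: R = L / D (liquid returned / distillate withdrawn)
L = 610 kmol/h, D = 244 kmol/h
R = 610 / 244 = 2.500

2.500


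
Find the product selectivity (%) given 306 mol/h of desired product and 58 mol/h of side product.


Selectivity = desired / (desired + undesired) * 100
Total products = 306 + 58 = 364 mol/h
S = 306 / 364 * 100
= 0.8407 * 100
= 84.07 %

84.07 %


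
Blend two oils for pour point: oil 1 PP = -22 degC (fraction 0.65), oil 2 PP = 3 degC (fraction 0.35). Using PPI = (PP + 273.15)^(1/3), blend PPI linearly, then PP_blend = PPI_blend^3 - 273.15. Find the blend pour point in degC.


PPI_1 = (-22 + 273.15)^(1/3) = 6.30925
PPI_2 = (3 + 273.15)^(1/3) = 6.512009
PPI_blend = 0.65 * 6.30925 + 0.35 * 6.512009 = 6.380216
PP_blend = 6.380216^3 - 273.15 = 259.7204 - 273.15 = -13.43

-13.43 degC


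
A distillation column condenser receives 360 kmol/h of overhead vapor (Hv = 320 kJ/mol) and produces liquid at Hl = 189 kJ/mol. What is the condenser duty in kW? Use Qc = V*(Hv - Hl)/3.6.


Qc = 360 * (320 - 189) / 3.6 = 360 * 131 / 3.6 = 13100

13100 kW


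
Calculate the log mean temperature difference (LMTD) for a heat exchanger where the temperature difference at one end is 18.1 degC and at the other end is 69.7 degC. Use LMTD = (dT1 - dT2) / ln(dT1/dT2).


LMTD = (dT1 - dT2) / ln(dT1/dT2)
= (18.1 - 69.7) / ln(18.1 / 69.7) = -51.6 / -1.34829 = 38.27

38.27 degC


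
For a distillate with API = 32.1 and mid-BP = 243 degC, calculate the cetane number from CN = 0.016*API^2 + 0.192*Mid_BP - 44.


CN = 0.016 * 32.1^2 + 0.192 * 243 - 44
CN = 16.48656 + 46.656 - 44 = 19.14256

19.14256


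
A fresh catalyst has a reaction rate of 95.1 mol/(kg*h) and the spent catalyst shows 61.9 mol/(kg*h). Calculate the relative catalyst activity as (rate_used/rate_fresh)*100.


Activity (%) = (rate_used / rate_fresh) * 100
rate_used = 61.9, rate_fresh = 95.1
= (61.9 / 95.1) * 100
= 0.6509 * 100 = 65.09

65.09 %


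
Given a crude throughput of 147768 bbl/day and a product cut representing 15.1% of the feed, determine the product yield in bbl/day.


Crude throughput = 147768 bbl/day
Fraction yield = 15.1%
yield = throughput * fraction / 100
yield = 147768 * 15.1 / 100 = 22312.968

22312.968 bbl/day


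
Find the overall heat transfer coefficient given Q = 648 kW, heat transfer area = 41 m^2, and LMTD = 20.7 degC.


From Q = U*A*LMTD, U = Q / (A * LMTD)
U = 648 / (41 * 20.7) = 648 / 848.7 = 0.7635

0.7635 kW/(m^2*K)


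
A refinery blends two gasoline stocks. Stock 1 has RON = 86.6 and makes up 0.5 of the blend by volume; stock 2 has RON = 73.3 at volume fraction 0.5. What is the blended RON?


Linear blending: RON_blend = sum(vi * RONi)
Contribution 1: 0.5 * 86.6 = 43.3
Contribution 2: 0.5 * 73.3 = 36.65
RON_blend = 43.3 + 36.65 = 79.95

79.95


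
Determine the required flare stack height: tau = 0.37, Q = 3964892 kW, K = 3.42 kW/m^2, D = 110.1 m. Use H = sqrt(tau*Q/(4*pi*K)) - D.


tau*Q/(4*pi*K) = 0.37 * 3964892 / (4 * pi * 3.42) = 34134.8
sqrt(34134.8) = 184.756
H = 184.756 - 110.1 = 74.66

74.66 m


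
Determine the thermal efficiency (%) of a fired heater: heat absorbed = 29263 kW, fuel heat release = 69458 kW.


Furnace efficiency = Q_absorbed / Q_fuel * 100
= 29263 / 69458 * 100 = 42.13

42.13 %


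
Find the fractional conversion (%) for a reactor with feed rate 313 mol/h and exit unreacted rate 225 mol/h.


X = (F_in - F_out) / F_in * 100
Moles reacted = 313 - 225 = 88
X = 88 / 313 * 100
= 0.2812 * 100
= 28.12 %

28.12 %


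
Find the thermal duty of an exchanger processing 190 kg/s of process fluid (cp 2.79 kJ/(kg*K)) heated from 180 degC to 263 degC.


Q = m_dot * cp * delta_T
delta_T = 263 - 180 = 83 K
Q = 190 * 2.79 * 83
= 530.1 * 83
= 43998.3 kW

43998.3 kW


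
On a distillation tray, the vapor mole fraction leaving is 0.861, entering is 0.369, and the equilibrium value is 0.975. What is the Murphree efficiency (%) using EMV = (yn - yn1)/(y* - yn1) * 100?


Murphree vapor efficiency: EMV = (y_n - y_(n-1)) / (y*_n - y_(n-1)) * 100
EMV = (0.861 - 0.369) / (0.975 - 0.369) * 100 = 0.492 / 0.606 * 100 = 81.19

81.19 %


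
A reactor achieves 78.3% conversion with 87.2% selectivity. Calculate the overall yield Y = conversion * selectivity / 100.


Overall yield = conversion (%) * selectivity (%) / 100
Conversion = 78.3%, Selectivity = 87.2%
Y = 78.3 * 87.2 / 100
= 68.2776 %

68.2776 %


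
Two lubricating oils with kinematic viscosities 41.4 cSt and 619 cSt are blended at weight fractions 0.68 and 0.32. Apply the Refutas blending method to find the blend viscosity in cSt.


Refutas method: VBN_i = 14.534*ln(ln(visc_i + 0.8)) + 10.975, blended linearly by mass fraction; since VBN is linear in VBI_i = ln(ln(visc_i + 0.8)) and the fractions sum to 1, blend VBI directly: visc = exp(exp(VBI_blend)) - 0.8
VBI_1 = ln(ln(41.4 + 0.8)) = 1.31973
VBI_2 = ln(ln(619 + 0.8)) = 1.86088
VBI_blend = 0.68 * 1.31973 + 0.32 * 1.86088 = 1.4929
visc_blend = exp(exp(1.4929)) - 0.8 = 84.83

84.83 cSt


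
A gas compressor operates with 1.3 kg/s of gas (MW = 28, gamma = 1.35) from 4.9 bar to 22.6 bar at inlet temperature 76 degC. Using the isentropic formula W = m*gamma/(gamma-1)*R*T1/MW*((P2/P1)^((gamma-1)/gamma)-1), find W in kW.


Isentropic work: W = m*(gamma/(gamma-1))*(R*T1/MW)*((P2/P1)^((gamma-1)/gamma) - 1)
T1 = 76 + 273.15 = 349.15 K
Pressure ratio = 22.6 / 4.9 = 4.61224
Exponent = (1.35 - 1)/1.35 = 0.259259
(P2/P1)^exp - 1 = 4.61224^0.259259 - 1 = 0.486364
W = 1.3 * 1.35 / 0.35 * 8.314 * 349.15 / 28 * 0.486364 = 252.8

252.8 kW


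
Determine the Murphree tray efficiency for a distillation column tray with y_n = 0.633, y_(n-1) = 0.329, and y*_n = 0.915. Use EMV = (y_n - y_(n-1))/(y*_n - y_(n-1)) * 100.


Murphree vapor efficiency: EMV = (y_n - y_(n-1)) / (y*_n - y_(n-1)) * 100
EMV = (0.633 - 0.329) / (0.915 - 0.329) * 100 = 0.304 / 0.586 * 100 = 51.88

51.88 %


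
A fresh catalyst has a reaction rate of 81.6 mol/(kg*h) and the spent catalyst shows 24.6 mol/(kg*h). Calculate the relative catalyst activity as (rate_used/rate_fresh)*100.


Activity (%) = (rate_used / rate_fresh) * 100
rate_used = 24.6, rate_fresh = 81.6
= (24.6 / 81.6) * 100
= 0.3015 * 100 = 30.15

30.15 %


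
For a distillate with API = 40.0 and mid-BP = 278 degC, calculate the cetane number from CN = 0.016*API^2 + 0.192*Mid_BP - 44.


CN = 0.016 * 40.0^2 + 0.192 * 278 - 44
CN = 25.6 + 53.376 - 44 = 34.976

34.976


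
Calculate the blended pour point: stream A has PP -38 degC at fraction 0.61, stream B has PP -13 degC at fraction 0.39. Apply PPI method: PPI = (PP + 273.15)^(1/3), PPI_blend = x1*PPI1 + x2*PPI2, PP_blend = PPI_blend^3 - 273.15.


PPI_1 = (-38 + 273.15)^(1/3) = 6.172318
PPI_2 = (-13 + 273.15)^(1/3) = 6.383731
PPI_blend = 0.61 * 6.172318 + 0.39 * 6.383731 = 6.254769
PP_blend = 6.254769^3 - 273.15 = 244.6999 - 273.15 = -28.45

-28.45 degC


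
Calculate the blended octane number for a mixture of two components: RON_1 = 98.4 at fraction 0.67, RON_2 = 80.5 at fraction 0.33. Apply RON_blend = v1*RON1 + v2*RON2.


Linear blending: RON_blend = sum(vi * RONi)
Contribution 1: 0.67 * 98.4 = 65.928
Contribution 2: 0.33 * 80.5 = 26.565
RON_blend = 65.928 + 26.565 = 92.493

92.493


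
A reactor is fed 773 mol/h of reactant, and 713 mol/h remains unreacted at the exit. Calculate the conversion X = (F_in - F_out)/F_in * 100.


X = (F_in - F_out) / F_in * 100
Moles reacted = 773 - 713 = 60
X = 60 / 773 * 100
= 0.07762 * 100
= 7.762 %

7.762 %


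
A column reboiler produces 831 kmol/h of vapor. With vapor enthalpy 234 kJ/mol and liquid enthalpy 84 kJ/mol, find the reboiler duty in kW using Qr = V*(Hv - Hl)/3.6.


Qr = 831 * (234 - 84) / 3.6 = 831 * 150 / 3.6 = 34620

34620 kW


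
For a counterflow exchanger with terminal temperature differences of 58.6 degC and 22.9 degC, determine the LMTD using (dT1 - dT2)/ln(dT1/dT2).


LMTD = (dT1 - dT2) / ln(dT1/dT2)
= (58.6 - 22.9) / ln(58.6 / 22.9) = 35.7 / 0.939598 = 37.99

37.99 degC


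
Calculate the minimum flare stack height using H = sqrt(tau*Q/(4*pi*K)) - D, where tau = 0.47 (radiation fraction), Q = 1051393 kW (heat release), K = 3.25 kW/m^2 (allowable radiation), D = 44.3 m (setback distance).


tau*Q/(4*pi*K) = 0.47 * 1051393 / (4 * pi * 3.25) = 12099.6
sqrt(12099.6) = 109.998
H = 109.998 - 44.3 = 65.70

65.70 m


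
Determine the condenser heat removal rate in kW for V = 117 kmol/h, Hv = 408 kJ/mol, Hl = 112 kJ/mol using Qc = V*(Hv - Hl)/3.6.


Qc = 117 * (408 - 112) / 3.6 = 117 * 296 / 3.6 = 9620

9620 kW


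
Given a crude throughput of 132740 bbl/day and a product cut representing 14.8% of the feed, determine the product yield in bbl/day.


Crude throughput = 132740 bbl/day
Fraction yield = 14.8%
yield = throughput * fraction / 100
yield = 132740 * 14.8 / 100 = 19645.52

19645.52 bbl/day
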